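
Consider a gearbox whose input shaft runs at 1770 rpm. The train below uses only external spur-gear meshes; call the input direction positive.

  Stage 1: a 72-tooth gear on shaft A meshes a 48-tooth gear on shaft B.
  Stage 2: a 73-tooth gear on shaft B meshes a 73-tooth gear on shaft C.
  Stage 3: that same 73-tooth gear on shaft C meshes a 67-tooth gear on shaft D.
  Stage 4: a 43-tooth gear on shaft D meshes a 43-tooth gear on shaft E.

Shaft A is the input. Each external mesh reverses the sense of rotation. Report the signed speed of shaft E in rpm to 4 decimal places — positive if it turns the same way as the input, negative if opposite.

+2892.7612 rpm (same as input, |ω| = 2892.7612 rpm)

Stage 1 [72T→48T]: ω = 1770.0000×72/48 = 2655.0000 rpm, dir flips to −; running = −2655.0000
Stage 2 [73T→73T]: ω = 2655.0000×73/73 = 2655.0000 rpm, dir flips to +; running = +2655.0000
Stage 3 [73T→67T]: ω = 2655.0000×73/67 = 2892.7612 rpm, dir flips to −; running = −2892.7612
Stage 4 [43T→43T]: ω = 2892.7612×43/43 = 2892.7612 rpm, dir flips to +; running = +2892.7612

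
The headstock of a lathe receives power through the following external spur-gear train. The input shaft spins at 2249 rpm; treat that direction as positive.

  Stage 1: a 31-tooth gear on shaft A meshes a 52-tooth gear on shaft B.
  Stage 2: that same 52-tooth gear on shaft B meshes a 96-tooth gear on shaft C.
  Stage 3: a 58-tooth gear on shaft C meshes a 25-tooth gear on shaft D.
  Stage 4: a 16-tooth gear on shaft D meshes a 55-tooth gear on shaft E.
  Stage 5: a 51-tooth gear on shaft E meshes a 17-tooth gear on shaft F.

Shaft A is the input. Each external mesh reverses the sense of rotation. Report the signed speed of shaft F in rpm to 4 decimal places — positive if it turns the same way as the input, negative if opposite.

-1470.4371 rpm (opposite to input, |ω| = 1470.4371 rpm)

Stage 1 [31T→52T]: ω = 2249.0000×31/52 = 1340.7500 rpm, dir flips to −; running = −1340.7500
Stage 2 [52T→96T]: ω = 1340.7500×52/96 = 726.2396 rpm, dir flips to +; running = +726.2396
Stage 3 [58T→25T]: ω = 726.2396×58/25 = 1684.8758 rpm, dir flips to −; running = −1684.8758
Stage 4 [16T→55T]: ω = 1684.8758×16/55 = 490.1457 rpm, dir flips to +; running = +490.1457
Stage 5 [51T→17T]: ω = 490.1457×51/17 = 1470.4371 rpm, dir flips to −; running = −1470.4371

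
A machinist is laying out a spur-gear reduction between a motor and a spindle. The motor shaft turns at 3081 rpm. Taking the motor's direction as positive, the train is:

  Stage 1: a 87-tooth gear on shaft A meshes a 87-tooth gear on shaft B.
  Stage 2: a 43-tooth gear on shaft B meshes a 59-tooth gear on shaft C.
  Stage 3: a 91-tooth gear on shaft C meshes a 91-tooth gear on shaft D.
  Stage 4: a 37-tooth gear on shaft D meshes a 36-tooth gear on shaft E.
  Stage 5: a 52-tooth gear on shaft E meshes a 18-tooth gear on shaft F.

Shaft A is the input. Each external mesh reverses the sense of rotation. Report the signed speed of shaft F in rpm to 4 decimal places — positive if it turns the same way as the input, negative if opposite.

-6667.1190 rpm (opposite to input, |ω| = 6667.1190 rpm)

Stage 1 [87T→87T]: ω = 3081.0000×87/87 = 3081.0000 rpm, dir flips to −; running = −3081.0000
Stage 2 [43T→59T]: ω = 3081.0000×43/59 = 2245.4746 rpm, dir flips to +; running = +2245.4746
Stage 3 [91T→91T]: ω = 2245.4746×91/91 = 2245.4746 rpm, dir flips to −; running = −2245.4746
Stage 4 [37T→36T]: ω = 2245.4746×37/36 = 2307.8489 rpm, dir flips to +; running = +2307.8489
Stage 5 [52T→18T]: ω = 2307.8489×52/18 = 6667.1190 rpm, dir flips to −; running = −6667.1190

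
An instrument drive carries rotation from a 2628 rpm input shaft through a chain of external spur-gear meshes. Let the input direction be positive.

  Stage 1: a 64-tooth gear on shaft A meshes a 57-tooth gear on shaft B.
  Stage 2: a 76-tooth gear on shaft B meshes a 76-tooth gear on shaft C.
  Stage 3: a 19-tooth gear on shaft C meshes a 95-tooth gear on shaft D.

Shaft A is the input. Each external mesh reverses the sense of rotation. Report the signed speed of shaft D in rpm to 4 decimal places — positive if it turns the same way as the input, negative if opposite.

-590.1474 rpm (opposite to input, |ω| = 590.1474 rpm)

Stage 1 [64T→57T]: ω = 2628.0000×64/57 = 2950.7368 rpm, dir flips to −; running = −2950.7368
Stage 2 [76T→76T]: ω = 2950.7368×76/76 = 2950.7368 rpm, dir flips to +; running = +2950.7368
Stage 3 [19T→95T]: ω = 2950.7368×19/95 = 590.1474 rpm, dir flips to −; running = −590.1474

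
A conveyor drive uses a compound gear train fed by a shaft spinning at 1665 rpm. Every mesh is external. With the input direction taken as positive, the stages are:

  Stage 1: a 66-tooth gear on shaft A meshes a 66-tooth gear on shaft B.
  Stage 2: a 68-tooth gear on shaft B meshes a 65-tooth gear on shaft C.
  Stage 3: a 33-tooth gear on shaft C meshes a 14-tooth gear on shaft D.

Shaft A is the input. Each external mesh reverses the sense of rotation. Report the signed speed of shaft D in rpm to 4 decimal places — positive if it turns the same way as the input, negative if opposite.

-4105.7802 rpm (opposite to input, |ω| = 4105.7802 rpm)

Stage 1 [66T→66T]: ω = 1665.0000×66/66 = 1665.0000 rpm, dir flips to −; running = −1665.0000
Stage 2 [68T→65T]: ω = 1665.0000×68/65 = 1741.8462 rpm, dir flips to +; running = +1741.8462
Stage 3 [33T→14T]: ω = 1741.8462×33/14 = 4105.7802 rpm, dir flips to −; running = −4105.7802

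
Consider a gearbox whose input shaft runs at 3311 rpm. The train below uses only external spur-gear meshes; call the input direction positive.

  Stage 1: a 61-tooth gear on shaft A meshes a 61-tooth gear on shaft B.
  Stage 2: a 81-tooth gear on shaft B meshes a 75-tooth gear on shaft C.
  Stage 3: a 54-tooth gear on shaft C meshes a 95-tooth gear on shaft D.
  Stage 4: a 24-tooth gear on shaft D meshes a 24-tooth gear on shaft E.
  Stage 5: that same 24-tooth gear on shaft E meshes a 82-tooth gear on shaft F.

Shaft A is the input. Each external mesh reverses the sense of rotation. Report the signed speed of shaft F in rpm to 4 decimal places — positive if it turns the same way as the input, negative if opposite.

Stage 1 [61T→61T]: ω = 3311.0000×61/61 = 3311.0000 rpm, dir flips to −; running = −3311.0000
Stage 2 [81T→75T]: ω = 3311.0000×81/75 = 3575.8800 rpm, dir flips to +; running = +3575.8800
Stage 3 [54T→95T]: ω = 3575.8800×54/95 = 2032.6055 rpm, dir flips to −; running = −2032.6055
Stage 4 [24T→24T]: ω = 2032.6055×24/24 = 2032.6055 rpm, dir flips to +; running = +2032.6055
Stage 5 [24T→82T]: ω = 2032.6055×24/82 = 594.9089 rpm, dir flips to −; running = −594.9089

-594.9089 rpm (opposite to input, |ω| = 594.9089 rpm)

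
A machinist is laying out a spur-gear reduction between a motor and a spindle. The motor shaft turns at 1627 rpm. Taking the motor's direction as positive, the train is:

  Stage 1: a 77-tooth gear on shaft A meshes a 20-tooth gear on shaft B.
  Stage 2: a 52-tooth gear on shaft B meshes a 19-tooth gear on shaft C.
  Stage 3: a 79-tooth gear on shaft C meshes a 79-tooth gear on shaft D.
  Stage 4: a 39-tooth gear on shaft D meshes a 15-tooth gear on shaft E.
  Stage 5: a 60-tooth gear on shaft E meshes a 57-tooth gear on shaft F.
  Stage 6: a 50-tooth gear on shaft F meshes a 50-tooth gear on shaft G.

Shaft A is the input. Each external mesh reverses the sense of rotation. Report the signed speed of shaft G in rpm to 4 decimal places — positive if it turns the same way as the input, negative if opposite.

+46918.8942 rpm (same as input, |ω| = 46918.8942 rpm)

Stage 1 [77T→20T]: ω = 1627.0000×77/20 = 6263.9500 rpm, dir flips to −; running = −6263.9500
Stage 2 [52T→19T]: ω = 6263.9500×52/19 = 17143.4421 rpm, dir flips to +; running = +17143.4421
Stage 3 [79T→79T]: ω = 17143.4421×79/79 = 17143.4421 rpm, dir flips to −; running = −17143.4421
Stage 4 [39T→15T]: ω = 17143.4421×39/15 = 44572.9495 rpm, dir flips to +; running = +44572.9495
Stage 5 [60T→57T]: ω = 44572.9495×60/57 = 46918.8942 rpm, dir flips to −; running = −46918.8942
Stage 6 [50T→50T]: ω = 46918.8942×50/50 = 46918.8942 rpm, dir flips to +; running = +46918.8942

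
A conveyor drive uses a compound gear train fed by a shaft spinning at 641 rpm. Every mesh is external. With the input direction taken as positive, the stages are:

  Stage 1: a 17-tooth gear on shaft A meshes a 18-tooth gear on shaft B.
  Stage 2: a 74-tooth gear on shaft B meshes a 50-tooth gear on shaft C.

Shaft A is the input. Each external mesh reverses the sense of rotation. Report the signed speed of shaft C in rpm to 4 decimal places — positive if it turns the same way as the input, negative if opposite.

+895.9756 rpm (same as input, |ω| = 895.9756 rpm)

Stage 1 [17T→18T]: ω = 641.0000×17/18 = 605.3889 rpm, dir flips to −; running = −605.3889
Stage 2 [74T→50T]: ω = 605.3889×74/50 = 895.9756 rpm, dir flips to +; running = +895.9756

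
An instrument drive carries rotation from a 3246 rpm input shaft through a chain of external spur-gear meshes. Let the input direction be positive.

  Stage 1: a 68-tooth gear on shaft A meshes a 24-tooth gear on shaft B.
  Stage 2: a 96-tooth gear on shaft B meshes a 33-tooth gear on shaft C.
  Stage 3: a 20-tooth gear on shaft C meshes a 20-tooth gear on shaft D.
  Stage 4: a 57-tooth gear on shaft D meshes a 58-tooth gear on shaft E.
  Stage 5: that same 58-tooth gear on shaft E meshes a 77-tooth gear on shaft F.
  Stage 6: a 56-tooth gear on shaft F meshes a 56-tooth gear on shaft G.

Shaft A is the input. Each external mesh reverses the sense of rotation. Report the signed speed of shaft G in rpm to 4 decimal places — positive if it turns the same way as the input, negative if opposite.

+19805.5821 rpm (same as input, |ω| = 19805.5821 rpm)

Stage 1 [68T→24T]: ω = 3246.0000×68/24 = 9197.0000 rpm, dir flips to −; running = −9197.0000
Stage 2 [96T→33T]: ω = 9197.0000×96/33 = 26754.9091 rpm, dir flips to +; running = +26754.9091
Stage 3 [20T→20T]: ω = 26754.9091×20/20 = 26754.9091 rpm, dir flips to −; running = −26754.9091
Stage 4 [57T→58T]: ω = 26754.9091×57/58 = 26293.6176 rpm, dir flips to +; running = +26293.6176
Stage 5 [58T→77T]: ω = 26293.6176×58/77 = 19805.5821 rpm, dir flips to −; running = −19805.5821
Stage 6 [56T→56T]: ω = 19805.5821×56/56 = 19805.5821 rpm, dir flips to +; running = +19805.5821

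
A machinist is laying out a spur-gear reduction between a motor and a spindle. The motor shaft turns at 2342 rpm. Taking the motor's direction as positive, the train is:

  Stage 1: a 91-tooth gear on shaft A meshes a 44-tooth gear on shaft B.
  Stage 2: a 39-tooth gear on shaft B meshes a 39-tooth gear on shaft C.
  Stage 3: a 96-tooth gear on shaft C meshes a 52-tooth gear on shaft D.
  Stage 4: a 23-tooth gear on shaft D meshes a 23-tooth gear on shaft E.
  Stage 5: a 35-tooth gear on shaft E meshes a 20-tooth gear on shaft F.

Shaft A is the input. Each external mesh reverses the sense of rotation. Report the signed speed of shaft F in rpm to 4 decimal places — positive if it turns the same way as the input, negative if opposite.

Stage 1 [91T→44T]: ω = 2342.0000×91/44 = 4843.6818 rpm, dir flips to −; running = −4843.6818
Stage 2 [39T→39T]: ω = 4843.6818×39/39 = 4843.6818 rpm, dir flips to +; running = +4843.6818
Stage 3 [96T→52T]: ω = 4843.6818×96/52 = 8942.1818 rpm, dir flips to −; running = −8942.1818
Stage 4 [23T→23T]: ω = 8942.1818×23/23 = 8942.1818 rpm, dir flips to +; running = +8942.1818
Stage 5 [35T→20T]: ω = 8942.1818×35/20 = 15648.8182 rpm, dir flips to −; running = −15648.8182

-15648.8182 rpm (opposite to input, |ω| = 15648.8182 rpm)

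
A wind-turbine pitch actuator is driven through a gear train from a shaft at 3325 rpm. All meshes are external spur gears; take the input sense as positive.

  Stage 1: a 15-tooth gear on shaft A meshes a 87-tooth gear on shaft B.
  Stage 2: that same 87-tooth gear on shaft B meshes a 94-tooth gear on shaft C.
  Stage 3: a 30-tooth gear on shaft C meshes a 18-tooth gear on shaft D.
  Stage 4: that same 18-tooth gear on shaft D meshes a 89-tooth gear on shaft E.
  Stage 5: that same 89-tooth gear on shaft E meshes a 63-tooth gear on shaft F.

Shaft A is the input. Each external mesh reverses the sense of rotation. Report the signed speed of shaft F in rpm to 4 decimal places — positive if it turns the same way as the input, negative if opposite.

-252.6596 rpm (opposite to input, |ω| = 252.6596 rpm)

Stage 1 [15T→87T]: ω = 3325.0000×15/87 = 573.2759 rpm, dir flips to −; running = −573.2759
Stage 2 [87T→94T]: ω = 573.2759×87/94 = 530.5851 rpm, dir flips to +; running = +530.5851
Stage 3 [30T→18T]: ω = 530.5851×30/18 = 884.3085 rpm, dir flips to −; running = −884.3085
Stage 4 [18T→89T]: ω = 884.3085×18/89 = 178.8489 rpm, dir flips to +; running = +178.8489
Stage 5 [89T→63T]: ω = 178.8489×89/63 = 252.6596 rpm, dir flips to −; running = −252.6596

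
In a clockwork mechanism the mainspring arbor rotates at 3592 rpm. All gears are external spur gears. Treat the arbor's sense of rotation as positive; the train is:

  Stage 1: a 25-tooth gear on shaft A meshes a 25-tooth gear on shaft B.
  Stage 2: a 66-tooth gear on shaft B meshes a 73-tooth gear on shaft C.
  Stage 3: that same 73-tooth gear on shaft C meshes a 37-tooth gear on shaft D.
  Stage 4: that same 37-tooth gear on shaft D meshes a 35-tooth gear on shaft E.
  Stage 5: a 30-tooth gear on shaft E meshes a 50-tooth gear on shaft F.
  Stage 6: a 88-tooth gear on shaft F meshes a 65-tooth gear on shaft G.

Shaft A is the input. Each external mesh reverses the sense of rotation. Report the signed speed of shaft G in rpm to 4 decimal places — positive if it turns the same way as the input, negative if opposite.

Stage 1 [25T→25T]: ω = 3592.0000×25/25 = 3592.0000 rpm, dir flips to −; running = −3592.0000
Stage 2 [66T→73T]: ω = 3592.0000×66/73 = 3247.5616 rpm, dir flips to +; running = +3247.5616
Stage 3 [73T→37T]: ω = 3247.5616×73/37 = 6407.3514 rpm, dir flips to −; running = −6407.3514
Stage 4 [37T→35T]: ω = 6407.3514×37/35 = 6773.4857 rpm, dir flips to +; running = +6773.4857
Stage 5 [30T→50T]: ω = 6773.4857×30/50 = 4064.0914 rpm, dir flips to −; running = −4064.0914
Stage 6 [88T→65T]: ω = 4064.0914×88/65 = 5502.1545 rpm, dir flips to +; running = +5502.1545

+5502.1545 rpm (same as input, |ω| = 5502.1545 rpm)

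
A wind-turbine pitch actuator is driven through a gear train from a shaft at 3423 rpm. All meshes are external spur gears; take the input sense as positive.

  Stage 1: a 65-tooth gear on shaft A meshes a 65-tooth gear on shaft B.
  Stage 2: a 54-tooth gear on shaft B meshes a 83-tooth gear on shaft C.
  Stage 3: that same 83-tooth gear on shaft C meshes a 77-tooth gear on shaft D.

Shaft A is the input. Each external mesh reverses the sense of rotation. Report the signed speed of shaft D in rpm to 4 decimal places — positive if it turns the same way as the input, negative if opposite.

-2400.5455 rpm (opposite to input, |ω| = 2400.5455 rpm)

Stage 1 [65T→65T]: ω = 3423.0000×65/65 = 3423.0000 rpm, dir flips to −; running = −3423.0000
Stage 2 [54T→83T]: ω = 3423.0000×54/83 = 2227.0120 rpm, dir flips to +; running = +2227.0120
Stage 3 [83T→77T]: ω = 2227.0120×83/77 = 2400.5455 rpm, dir flips to −; running = −2400.5455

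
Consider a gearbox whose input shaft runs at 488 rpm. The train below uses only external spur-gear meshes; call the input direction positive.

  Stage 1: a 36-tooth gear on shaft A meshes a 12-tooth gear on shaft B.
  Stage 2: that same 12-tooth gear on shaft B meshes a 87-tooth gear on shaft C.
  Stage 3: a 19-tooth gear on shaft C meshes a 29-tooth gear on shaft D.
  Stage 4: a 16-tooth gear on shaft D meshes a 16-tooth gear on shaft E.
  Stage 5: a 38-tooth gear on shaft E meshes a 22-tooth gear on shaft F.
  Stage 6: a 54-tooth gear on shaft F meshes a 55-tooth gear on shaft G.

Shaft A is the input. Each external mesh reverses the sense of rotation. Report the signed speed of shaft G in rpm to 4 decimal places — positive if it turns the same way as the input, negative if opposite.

+224.3627 rpm (same as input, |ω| = 224.3627 rpm)

Stage 1 [36T→12T]: ω = 488.0000×36/12 = 1464.0000 rpm, dir flips to −; running = −1464.0000
Stage 2 [12T→87T]: ω = 1464.0000×12/87 = 201.9310 rpm, dir flips to +; running = +201.9310
Stage 3 [19T→29T]: ω = 201.9310×19/29 = 132.2996 rpm, dir flips to −; running = −132.2996
Stage 4 [16T→16T]: ω = 132.2996×16/16 = 132.2996 rpm, dir flips to +; running = +132.2996
Stage 5 [38T→22T]: ω = 132.2996×38/22 = 228.5176 rpm, dir flips to −; running = −228.5176
Stage 6 [54T→55T]: ω = 228.5176×54/55 = 224.3627 rpm, dir flips to +; running = +224.3627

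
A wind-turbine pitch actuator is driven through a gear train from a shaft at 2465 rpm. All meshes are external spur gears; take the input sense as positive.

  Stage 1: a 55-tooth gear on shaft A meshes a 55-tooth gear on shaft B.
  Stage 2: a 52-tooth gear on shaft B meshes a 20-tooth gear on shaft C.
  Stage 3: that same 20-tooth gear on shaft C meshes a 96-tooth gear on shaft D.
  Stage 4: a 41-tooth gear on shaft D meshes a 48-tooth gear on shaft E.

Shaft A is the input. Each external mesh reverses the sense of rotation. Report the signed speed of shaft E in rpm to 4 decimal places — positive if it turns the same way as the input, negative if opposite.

Stage 1 [55T→55T]: ω = 2465.0000×55/55 = 2465.0000 rpm, dir flips to −; running = −2465.0000
Stage 2 [52T→20T]: ω = 2465.0000×52/20 = 6409.0000 rpm, dir flips to +; running = +6409.0000
Stage 3 [20T→96T]: ω = 6409.0000×20/96 = 1335.2083 rpm, dir flips to −; running = −1335.2083
Stage 4 [41T→48T]: ω = 1335.2083×41/48 = 1140.4905 rpm, dir flips to +; running = +1140.4905

+1140.4905 rpm (same as input, |ω| = 1140.4905 rpm)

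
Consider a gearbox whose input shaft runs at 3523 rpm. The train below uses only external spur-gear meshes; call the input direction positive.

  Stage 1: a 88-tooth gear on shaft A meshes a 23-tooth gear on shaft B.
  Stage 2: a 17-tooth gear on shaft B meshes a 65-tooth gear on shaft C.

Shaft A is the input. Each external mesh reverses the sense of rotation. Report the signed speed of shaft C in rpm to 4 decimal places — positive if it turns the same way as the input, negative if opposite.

+3525.3565 rpm (same as input, |ω| = 3525.3565 rpm)

Stage 1 [88T→23T]: ω = 3523.0000×88/23 = 13479.3043 rpm, dir flips to −; running = −13479.3043
Stage 2 [17T→65T]: ω = 13479.3043×17/65 = 3525.3565 rpm, dir flips to +; running = +3525.3565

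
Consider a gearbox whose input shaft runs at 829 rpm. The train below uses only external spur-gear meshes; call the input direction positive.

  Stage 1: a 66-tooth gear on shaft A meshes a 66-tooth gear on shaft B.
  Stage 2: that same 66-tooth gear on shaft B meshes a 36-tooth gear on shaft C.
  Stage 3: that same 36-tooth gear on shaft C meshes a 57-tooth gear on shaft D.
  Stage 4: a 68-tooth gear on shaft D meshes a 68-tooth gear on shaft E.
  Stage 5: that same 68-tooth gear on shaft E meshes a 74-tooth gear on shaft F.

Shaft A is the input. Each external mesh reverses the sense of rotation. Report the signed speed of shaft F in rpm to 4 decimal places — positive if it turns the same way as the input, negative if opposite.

-882.0654 rpm (opposite to input, |ω| = 882.0654 rpm)

Stage 1 [66T→66T]: ω = 829.0000×66/66 = 829.0000 rpm, dir flips to −; running = −829.0000
Stage 2 [66T→36T]: ω = 829.0000×66/36 = 1519.8333 rpm, dir flips to +; running = +1519.8333
Stage 3 [36T→57T]: ω = 1519.8333×36/57 = 959.8947 rpm, dir flips to −; running = −959.8947
Stage 4 [68T→68T]: ω = 959.8947×68/68 = 959.8947 rpm, dir flips to +; running = +959.8947
Stage 5 [68T→74T]: ω = 959.8947×68/74 = 882.0654 rpm, dir flips to −; running = −882.0654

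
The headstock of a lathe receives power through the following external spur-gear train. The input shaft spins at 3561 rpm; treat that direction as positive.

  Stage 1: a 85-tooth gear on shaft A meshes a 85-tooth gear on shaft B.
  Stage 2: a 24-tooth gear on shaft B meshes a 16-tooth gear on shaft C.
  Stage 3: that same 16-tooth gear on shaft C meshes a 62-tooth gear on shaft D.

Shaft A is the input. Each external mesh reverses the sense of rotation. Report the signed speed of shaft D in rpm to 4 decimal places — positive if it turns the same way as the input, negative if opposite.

-1378.4516 rpm (opposite to input, |ω| = 1378.4516 rpm)

Stage 1 [85T→85T]: ω = 3561.0000×85/85 = 3561.0000 rpm, dir flips to −; running = −3561.0000
Stage 2 [24T→16T]: ω = 3561.0000×24/16 = 5341.5000 rpm, dir flips to +; running = +5341.5000
Stage 3 [16T→62T]: ω = 5341.5000×16/62 = 1378.4516 rpm, dir flips to −; running = −1378.4516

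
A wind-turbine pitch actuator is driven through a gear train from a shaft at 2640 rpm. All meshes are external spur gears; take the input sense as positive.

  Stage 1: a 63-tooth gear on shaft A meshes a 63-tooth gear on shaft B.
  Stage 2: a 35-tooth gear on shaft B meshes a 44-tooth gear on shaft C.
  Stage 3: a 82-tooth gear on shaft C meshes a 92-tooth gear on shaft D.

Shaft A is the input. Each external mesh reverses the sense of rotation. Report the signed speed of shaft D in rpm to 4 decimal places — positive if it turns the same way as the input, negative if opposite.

-1871.7391 rpm (opposite to input, |ω| = 1871.7391 rpm)

Stage 1 [63T→63T]: ω = 2640.0000×63/63 = 2640.0000 rpm, dir flips to −; running = −2640.0000
Stage 2 [35T→44T]: ω = 2640.0000×35/44 = 2100.0000 rpm, dir flips to +; running = +2100.0000
Stage 3 [82T→92T]: ω = 2100.0000×82/92 = 1871.7391 rpm, dir flips to −; running = −1871.7391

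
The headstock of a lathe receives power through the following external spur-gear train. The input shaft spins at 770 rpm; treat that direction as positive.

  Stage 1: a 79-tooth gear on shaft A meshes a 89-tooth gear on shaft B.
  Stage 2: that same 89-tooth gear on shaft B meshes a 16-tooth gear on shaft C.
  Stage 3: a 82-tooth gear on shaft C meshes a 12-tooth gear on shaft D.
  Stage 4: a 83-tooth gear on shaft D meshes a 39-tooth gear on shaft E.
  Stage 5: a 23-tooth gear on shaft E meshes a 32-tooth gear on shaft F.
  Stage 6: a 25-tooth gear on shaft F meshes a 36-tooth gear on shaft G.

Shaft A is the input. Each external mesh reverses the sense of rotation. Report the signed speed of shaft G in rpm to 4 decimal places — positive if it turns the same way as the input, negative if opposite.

Stage 1 [79T→89T]: ω = 770.0000×79/89 = 683.4831 rpm, dir flips to −; running = −683.4831
Stage 2 [89T→16T]: ω = 683.4831×89/16 = 3801.8750 rpm, dir flips to +; running = +3801.8750
Stage 3 [82T→12T]: ω = 3801.8750×82/12 = 25979.4792 rpm, dir flips to −; running = −25979.4792
Stage 4 [83T→39T]: ω = 25979.4792×83/39 = 55289.6608 rpm, dir flips to +; running = +55289.6608
Stage 5 [23T→32T]: ω = 55289.6608×23/32 = 39739.4437 rpm, dir flips to −; running = −39739.4437
Stage 6 [25T→36T]: ω = 39739.4437×25/36 = 27596.8359 rpm, dir flips to +; running = +27596.8359

+27596.8359 rpm (same as input, |ω| = 27596.8359 rpm)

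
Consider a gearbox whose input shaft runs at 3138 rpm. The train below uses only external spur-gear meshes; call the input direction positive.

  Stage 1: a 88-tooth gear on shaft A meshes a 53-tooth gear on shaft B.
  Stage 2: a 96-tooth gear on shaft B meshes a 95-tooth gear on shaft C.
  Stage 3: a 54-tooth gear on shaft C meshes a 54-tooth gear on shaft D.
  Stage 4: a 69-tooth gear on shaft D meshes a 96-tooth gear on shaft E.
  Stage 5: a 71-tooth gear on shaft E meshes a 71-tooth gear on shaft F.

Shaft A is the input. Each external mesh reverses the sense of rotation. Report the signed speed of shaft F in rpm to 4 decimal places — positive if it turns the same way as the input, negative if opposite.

-3784.2971 rpm (opposite to input, |ω| = 3784.2971 rpm)

Stage 1 [88T→53T]: ω = 3138.0000×88/53 = 5210.2642 rpm, dir flips to −; running = −5210.2642
Stage 2 [96T→95T]: ω = 5210.2642×96/95 = 5265.1090 rpm, dir flips to +; running = +5265.1090
Stage 3 [54T→54T]: ω = 5265.1090×54/54 = 5265.1090 rpm, dir flips to −; running = −5265.1090
Stage 4 [69T→96T]: ω = 5265.1090×69/96 = 3784.2971 rpm, dir flips to +; running = +3784.2971
Stage 5 [71T→71T]: ω = 3784.2971×71/71 = 3784.2971 rpm, dir flips to −; running = −3784.2971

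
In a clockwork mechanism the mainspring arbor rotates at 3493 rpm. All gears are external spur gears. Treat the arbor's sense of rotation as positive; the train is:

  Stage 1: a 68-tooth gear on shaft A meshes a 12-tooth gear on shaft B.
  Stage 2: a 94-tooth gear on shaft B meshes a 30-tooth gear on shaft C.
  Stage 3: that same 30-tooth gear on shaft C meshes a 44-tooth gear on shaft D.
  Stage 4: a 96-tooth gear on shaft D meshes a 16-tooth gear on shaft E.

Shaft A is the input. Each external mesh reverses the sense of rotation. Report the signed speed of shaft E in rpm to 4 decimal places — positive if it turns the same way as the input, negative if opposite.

+253718.8182 rpm (same as input, |ω| = 253718.8182 rpm)

Stage 1 [68T→12T]: ω = 3493.0000×68/12 = 19793.6667 rpm, dir flips to −; running = −19793.6667
Stage 2 [94T→30T]: ω = 19793.6667×94/30 = 62020.1556 rpm, dir flips to +; running = +62020.1556
Stage 3 [30T→44T]: ω = 62020.1556×30/44 = 42286.4697 rpm, dir flips to −; running = −42286.4697
Stage 4 [96T→16T]: ω = 42286.4697×96/16 = 253718.8182 rpm, dir flips to +; running = +253718.8182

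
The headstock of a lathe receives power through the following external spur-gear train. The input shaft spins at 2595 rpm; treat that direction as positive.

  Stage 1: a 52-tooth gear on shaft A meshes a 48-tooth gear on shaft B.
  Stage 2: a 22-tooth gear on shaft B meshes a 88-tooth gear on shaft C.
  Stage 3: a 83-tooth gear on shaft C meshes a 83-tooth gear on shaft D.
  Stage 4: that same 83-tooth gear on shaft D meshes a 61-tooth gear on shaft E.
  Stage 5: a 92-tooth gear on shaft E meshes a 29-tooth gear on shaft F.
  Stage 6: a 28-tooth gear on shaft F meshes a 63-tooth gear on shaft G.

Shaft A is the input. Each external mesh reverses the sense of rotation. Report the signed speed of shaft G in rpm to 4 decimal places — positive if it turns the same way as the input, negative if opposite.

Stage 1 [52T→48T]: ω = 2595.0000×52/48 = 2811.2500 rpm, dir flips to −; running = −2811.2500
Stage 2 [22T→88T]: ω = 2811.2500×22/88 = 702.8125 rpm, dir flips to +; running = +702.8125
Stage 3 [83T→83T]: ω = 702.8125×83/83 = 702.8125 rpm, dir flips to −; running = −702.8125
Stage 4 [83T→61T]: ω = 702.8125×83/61 = 956.2859 rpm, dir flips to +; running = +956.2859
Stage 5 [92T→29T]: ω = 956.2859×92/29 = 3033.7345 rpm, dir flips to −; running = −3033.7345
Stage 6 [28T→63T]: ω = 3033.7345×28/63 = 1348.3264 rpm, dir flips to +; running = +1348.3264

+1348.3264 rpm (same as input, |ω| = 1348.3264 rpm)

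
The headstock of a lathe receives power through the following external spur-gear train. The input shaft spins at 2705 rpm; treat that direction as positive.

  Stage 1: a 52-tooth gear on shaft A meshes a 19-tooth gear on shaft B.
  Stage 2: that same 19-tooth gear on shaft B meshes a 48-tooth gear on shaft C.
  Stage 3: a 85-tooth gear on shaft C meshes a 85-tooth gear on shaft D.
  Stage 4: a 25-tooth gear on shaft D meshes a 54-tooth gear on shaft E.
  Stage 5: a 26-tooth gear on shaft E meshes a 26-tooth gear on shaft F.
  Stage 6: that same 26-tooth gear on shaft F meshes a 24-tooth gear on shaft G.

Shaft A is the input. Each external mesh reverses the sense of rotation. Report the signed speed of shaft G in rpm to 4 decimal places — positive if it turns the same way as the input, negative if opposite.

Stage 1 [52T→19T]: ω = 2705.0000×52/19 = 7403.1579 rpm, dir flips to −; running = −7403.1579
Stage 2 [19T→48T]: ω = 7403.1579×19/48 = 2930.4167 rpm, dir flips to +; running = +2930.4167
Stage 3 [85T→85T]: ω = 2930.4167×85/85 = 2930.4167 rpm, dir flips to −; running = −2930.4167
Stage 4 [25T→54T]: ω = 2930.4167×25/54 = 1356.6744 rpm, dir flips to +; running = +1356.6744
Stage 5 [26T→26T]: ω = 1356.6744×26/26 = 1356.6744 rpm, dir flips to −; running = −1356.6744
Stage 6 [26T→24T]: ω = 1356.6744×26/24 = 1469.7306 rpm, dir flips to +; running = +1469.7306

+1469.7306 rpm (same as input, |ω| = 1469.7306 rpm)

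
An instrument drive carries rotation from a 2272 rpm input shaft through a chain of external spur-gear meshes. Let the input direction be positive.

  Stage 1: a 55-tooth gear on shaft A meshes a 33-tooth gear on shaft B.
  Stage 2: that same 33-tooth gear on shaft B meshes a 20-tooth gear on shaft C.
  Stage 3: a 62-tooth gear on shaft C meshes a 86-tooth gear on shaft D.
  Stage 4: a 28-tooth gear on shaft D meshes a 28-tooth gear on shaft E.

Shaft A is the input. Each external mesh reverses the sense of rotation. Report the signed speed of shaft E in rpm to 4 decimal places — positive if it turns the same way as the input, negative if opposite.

+4504.3721 rpm (same as input, |ω| = 4504.3721 rpm)

Stage 1 [55T→33T]: ω = 2272.0000×55/33 = 3786.6667 rpm, dir flips to −; running = −3786.6667
Stage 2 [33T→20T]: ω = 3786.6667×33/20 = 6248.0000 rpm, dir flips to +; running = +6248.0000
Stage 3 [62T→86T]: ω = 6248.0000×62/86 = 4504.3721 rpm, dir flips to −; running = −4504.3721
Stage 4 [28T→28T]: ω = 4504.3721×28/28 = 4504.3721 rpm, dir flips to +; running = +4504.3721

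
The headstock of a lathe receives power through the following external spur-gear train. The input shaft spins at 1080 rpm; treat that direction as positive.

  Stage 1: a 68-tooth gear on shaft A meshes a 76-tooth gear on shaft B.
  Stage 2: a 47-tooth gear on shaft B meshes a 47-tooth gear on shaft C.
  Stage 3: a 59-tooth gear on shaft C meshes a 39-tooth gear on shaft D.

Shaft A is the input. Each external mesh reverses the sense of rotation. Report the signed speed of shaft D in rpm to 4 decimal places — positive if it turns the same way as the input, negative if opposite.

Stage 1 [68T→76T]: ω = 1080.0000×68/76 = 966.3158 rpm, dir flips to −; running = −966.3158
Stage 2 [47T→47T]: ω = 966.3158×47/47 = 966.3158 rpm, dir flips to +; running = +966.3158
Stage 3 [59T→39T]: ω = 966.3158×59/39 = 1461.8623 rpm, dir flips to −; running = −1461.8623

-1461.8623 rpm (opposite to input, |ω| = 1461.8623 rpm)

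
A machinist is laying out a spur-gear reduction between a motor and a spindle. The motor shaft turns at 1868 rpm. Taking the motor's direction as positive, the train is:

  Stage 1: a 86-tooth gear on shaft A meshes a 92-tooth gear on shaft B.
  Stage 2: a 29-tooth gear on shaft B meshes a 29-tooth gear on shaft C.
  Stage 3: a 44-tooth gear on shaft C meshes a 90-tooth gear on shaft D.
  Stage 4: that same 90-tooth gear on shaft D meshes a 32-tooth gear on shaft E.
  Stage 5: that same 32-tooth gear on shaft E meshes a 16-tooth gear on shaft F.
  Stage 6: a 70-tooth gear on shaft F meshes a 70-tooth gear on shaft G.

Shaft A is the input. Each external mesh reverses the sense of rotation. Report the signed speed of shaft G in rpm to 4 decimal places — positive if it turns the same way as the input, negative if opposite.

Stage 1 [86T→92T]: ω = 1868.0000×86/92 = 1746.1739 rpm, dir flips to −; running = −1746.1739
Stage 2 [29T→29T]: ω = 1746.1739×29/29 = 1746.1739 rpm, dir flips to +; running = +1746.1739
Stage 3 [44T→90T]: ω = 1746.1739×44/90 = 853.6850 rpm, dir flips to −; running = −853.6850
Stage 4 [90T→32T]: ω = 853.6850×90/32 = 2400.9891 rpm, dir flips to +; running = +2400.9891
Stage 5 [32T→16T]: ω = 2400.9891×32/16 = 4801.9783 rpm, dir flips to −; running = −4801.9783
Stage 6 [70T→70T]: ω = 4801.9783×70/70 = 4801.9783 rpm, dir flips to +; running = +4801.9783

+4801.9783 rpm (same as input, |ω| = 4801.9783 rpm)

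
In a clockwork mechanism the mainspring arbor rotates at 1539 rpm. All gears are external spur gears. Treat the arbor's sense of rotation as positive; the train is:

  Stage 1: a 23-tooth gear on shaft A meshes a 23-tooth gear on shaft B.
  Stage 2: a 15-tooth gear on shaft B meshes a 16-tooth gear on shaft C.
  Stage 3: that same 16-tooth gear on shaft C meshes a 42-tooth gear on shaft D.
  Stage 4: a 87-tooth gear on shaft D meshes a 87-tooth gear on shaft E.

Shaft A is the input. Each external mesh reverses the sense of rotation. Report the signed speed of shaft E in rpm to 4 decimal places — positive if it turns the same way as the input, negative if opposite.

+549.6429 rpm (same as input, |ω| = 549.6429 rpm)

Stage 1 [23T→23T]: ω = 1539.0000×23/23 = 1539.0000 rpm, dir flips to −; running = −1539.0000
Stage 2 [15T→16T]: ω = 1539.0000×15/16 = 1442.8125 rpm, dir flips to +; running = +1442.8125
Stage 3 [16T→42T]: ω = 1442.8125×16/42 = 549.6429 rpm, dir flips to −; running = −549.6429
Stage 4 [87T→87T]: ω = 549.6429×87/87 = 549.6429 rpm, dir flips to +; running = +549.6429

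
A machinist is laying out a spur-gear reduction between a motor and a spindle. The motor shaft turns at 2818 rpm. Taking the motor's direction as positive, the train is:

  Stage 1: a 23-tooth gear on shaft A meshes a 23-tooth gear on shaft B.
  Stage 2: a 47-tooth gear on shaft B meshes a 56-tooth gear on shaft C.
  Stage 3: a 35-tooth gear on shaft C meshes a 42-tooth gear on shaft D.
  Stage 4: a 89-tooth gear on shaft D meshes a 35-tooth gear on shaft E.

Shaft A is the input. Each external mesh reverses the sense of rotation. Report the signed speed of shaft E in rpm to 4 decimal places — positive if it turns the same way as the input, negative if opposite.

+5011.7747 rpm (same as input, |ω| = 5011.7747 rpm)

Stage 1 [23T→23T]: ω = 2818.0000×23/23 = 2818.0000 rpm, dir flips to −; running = −2818.0000
Stage 2 [47T→56T]: ω = 2818.0000×47/56 = 2365.1071 rpm, dir flips to +; running = +2365.1071
Stage 3 [35T→42T]: ω = 2365.1071×35/42 = 1970.9226 rpm, dir flips to −; running = −1970.9226
Stage 4 [89T→35T]: ω = 1970.9226×89/35 = 5011.7747 rpm, dir flips to +; running = +5011.7747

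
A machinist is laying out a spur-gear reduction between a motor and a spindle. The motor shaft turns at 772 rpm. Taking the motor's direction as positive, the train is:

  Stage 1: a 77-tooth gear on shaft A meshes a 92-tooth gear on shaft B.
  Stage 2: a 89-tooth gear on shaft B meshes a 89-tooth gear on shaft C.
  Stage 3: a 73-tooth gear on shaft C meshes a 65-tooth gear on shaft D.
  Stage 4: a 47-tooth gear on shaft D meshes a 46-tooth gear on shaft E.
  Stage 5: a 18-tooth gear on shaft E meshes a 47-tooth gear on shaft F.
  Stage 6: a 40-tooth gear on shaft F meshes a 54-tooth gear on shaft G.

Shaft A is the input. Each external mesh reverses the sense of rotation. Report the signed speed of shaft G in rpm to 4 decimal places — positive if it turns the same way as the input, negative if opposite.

+210.3345 rpm (same as input, |ω| = 210.3345 rpm)

Stage 1 [77T→92T]: ω = 772.0000×77/92 = 646.1304 rpm, dir flips to −; running = −646.1304
Stage 2 [89T→89T]: ω = 646.1304×89/89 = 646.1304 rpm, dir flips to +; running = +646.1304
Stage 3 [73T→65T]: ω = 646.1304×73/65 = 725.6542 rpm, dir flips to −; running = −725.6542
Stage 4 [47T→46T]: ω = 725.6542×47/46 = 741.4293 rpm, dir flips to +; running = +741.4293
Stage 5 [18T→47T]: ω = 741.4293×18/47 = 283.9516 rpm, dir flips to −; running = −283.9516
Stage 6 [40T→54T]: ω = 283.9516×40/54 = 210.3345 rpm, dir flips to +; running = +210.3345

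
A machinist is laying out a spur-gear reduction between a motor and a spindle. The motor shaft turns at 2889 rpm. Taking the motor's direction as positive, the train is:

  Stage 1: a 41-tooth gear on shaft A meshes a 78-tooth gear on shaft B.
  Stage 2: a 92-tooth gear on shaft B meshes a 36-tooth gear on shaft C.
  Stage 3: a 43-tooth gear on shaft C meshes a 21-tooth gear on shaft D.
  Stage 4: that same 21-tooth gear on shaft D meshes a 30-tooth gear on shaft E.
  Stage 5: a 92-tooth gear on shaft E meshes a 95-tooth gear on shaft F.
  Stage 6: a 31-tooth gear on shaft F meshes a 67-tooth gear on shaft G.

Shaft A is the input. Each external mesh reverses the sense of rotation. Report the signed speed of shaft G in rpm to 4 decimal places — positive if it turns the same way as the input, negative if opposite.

Stage 1 [41T→78T]: ω = 2889.0000×41/78 = 1518.5769 rpm, dir flips to −; running = −1518.5769
Stage 2 [92T→36T]: ω = 1518.5769×92/36 = 3880.8077 rpm, dir flips to +; running = +3880.8077
Stage 3 [43T→21T]: ω = 3880.8077×43/21 = 7946.4158 rpm, dir flips to −; running = −7946.4158
Stage 4 [21T→30T]: ω = 7946.4158×21/30 = 5562.4910 rpm, dir flips to +; running = +5562.4910
Stage 5 [92T→95T]: ω = 5562.4910×92/95 = 5386.8334 rpm, dir flips to −; running = −5386.8334
Stage 6 [31T→67T]: ω = 5386.8334×31/67 = 2492.4155 rpm, dir flips to +; running = +2492.4155

+2492.4155 rpm (same as input, |ω| = 2492.4155 rpm)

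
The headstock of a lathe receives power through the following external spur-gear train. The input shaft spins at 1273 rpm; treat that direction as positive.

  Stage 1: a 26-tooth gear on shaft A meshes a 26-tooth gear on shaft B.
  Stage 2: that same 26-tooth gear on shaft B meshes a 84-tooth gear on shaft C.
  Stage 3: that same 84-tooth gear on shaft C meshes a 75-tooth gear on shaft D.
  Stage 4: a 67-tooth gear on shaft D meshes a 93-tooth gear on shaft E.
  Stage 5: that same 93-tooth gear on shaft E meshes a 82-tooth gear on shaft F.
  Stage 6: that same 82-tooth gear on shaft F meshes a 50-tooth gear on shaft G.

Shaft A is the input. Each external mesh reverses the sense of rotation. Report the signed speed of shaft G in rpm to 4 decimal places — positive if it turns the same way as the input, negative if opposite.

Stage 1 [26T→26T]: ω = 1273.0000×26/26 = 1273.0000 rpm, dir flips to −; running = −1273.0000
Stage 2 [26T→84T]: ω = 1273.0000×26/84 = 394.0238 rpm, dir flips to +; running = +394.0238
Stage 3 [84T→75T]: ω = 394.0238×84/75 = 441.3067 rpm, dir flips to −; running = −441.3067
Stage 4 [67T→93T]: ω = 441.3067×67/93 = 317.9306 rpm, dir flips to +; running = +317.9306
Stage 5 [93T→82T]: ω = 317.9306×93/82 = 360.5798 rpm, dir flips to −; running = −360.5798
Stage 6 [82T→50T]: ω = 360.5798×82/50 = 591.3509 rpm, dir flips to +; running = +591.3509

+591.3509 rpm (same as input, |ω| = 591.3509 rpm)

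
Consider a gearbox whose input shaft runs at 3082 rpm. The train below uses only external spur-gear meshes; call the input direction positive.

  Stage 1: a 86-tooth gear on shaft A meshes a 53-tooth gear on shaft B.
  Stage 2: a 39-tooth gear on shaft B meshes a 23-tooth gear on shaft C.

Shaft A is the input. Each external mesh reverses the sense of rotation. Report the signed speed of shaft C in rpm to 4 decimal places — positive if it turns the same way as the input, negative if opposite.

Stage 1 [86T→53T]: ω = 3082.0000×86/53 = 5000.9811 rpm, dir flips to −; running = −5000.9811
Stage 2 [39T→23T]: ω = 5000.9811×39/23 = 8479.9245 rpm, dir flips to +; running = +8479.9245

+8479.9245 rpm (same as input, |ω| = 8479.9245 rpm)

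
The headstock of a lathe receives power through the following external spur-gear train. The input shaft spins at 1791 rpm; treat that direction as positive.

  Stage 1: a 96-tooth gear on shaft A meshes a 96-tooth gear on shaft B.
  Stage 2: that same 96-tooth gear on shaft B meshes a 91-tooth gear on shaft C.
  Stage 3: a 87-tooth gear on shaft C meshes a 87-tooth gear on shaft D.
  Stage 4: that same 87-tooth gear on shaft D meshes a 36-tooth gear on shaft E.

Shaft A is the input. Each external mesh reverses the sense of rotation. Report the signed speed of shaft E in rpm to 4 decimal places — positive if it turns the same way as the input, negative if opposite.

+4566.0659 rpm (same as input, |ω| = 4566.0659 rpm)

Stage 1 [96T→96T]: ω = 1791.0000×96/96 = 1791.0000 rpm, dir flips to −; running = −1791.0000
Stage 2 [96T→91T]: ω = 1791.0000×96/91 = 1889.4066 rpm, dir flips to +; running = +1889.4066
Stage 3 [87T→87T]: ω = 1889.4066×87/87 = 1889.4066 rpm, dir flips to −; running = −1889.4066
Stage 4 [87T→36T]: ω = 1889.4066×87/36 = 4566.0659 rpm, dir flips to +; running = +4566.0659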